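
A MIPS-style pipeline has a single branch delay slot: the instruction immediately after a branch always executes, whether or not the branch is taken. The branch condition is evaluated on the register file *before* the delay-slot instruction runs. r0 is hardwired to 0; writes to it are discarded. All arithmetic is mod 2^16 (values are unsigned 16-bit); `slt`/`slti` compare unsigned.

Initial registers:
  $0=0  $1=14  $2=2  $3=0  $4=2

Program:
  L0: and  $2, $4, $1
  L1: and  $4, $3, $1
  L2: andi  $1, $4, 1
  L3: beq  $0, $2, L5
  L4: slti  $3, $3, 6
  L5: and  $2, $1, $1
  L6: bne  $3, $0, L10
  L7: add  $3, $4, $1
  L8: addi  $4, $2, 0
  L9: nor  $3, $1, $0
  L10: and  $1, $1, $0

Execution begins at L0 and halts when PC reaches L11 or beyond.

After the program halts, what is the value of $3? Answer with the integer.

PC=0  and  $2, $4, $1        | $0=0 $1=14 $2=2 $3=0 $4=2
PC=1  and  $4, $3, $1        | $0=0 $1=14 $2=2 $3=0 $4=0
PC=2  andi  $1, $4, 1        | $0=0 $1=0 $2=2 $3=0 $4=0
PC=3  beq  $0, $2, L5        | $0=0 $1=0 $2=2 $3=0 $4=0  [not taken]
PC=4  slti  $3, $3, 6        | $0=0 $1=0 $2=2 $3=1 $4=0
PC=5  and  $2, $1, $1        | $0=0 $1=0 $2=0 $3=1 $4=0
PC=6  bne  $3, $0, L10       | $0=0 $1=0 $2=0 $3=1 $4=0  [TAKEN]
PC=7  add  $3, $4, $1        | $0=0 $1=0 $2=0 $3=0 $4=0
PC=10 and  $1, $1, $0        | $0=0 $1=0 $2=0 $3=0 $4=0

0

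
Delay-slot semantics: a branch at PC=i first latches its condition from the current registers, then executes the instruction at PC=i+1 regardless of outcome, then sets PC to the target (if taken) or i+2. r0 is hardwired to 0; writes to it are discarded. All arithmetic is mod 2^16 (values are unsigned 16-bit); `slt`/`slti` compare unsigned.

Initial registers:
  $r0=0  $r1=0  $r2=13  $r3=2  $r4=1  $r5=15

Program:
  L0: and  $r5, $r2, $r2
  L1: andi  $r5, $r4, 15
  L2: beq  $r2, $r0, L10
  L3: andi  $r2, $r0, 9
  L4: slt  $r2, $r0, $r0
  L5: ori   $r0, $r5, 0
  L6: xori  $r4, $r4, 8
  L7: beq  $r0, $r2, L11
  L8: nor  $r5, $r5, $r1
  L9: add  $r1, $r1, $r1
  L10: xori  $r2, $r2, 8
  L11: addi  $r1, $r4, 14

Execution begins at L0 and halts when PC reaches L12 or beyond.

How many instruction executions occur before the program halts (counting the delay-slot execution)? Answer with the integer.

#0 and  $r5, $r2, $r2 ; 0/0/13/2/1/13
#1 andi  $r5, $r4, 15 ; 0/0/13/2/1/1
#2 beq  $r2, $r0, L10 ; 0/0/13/2/1/1 ; →fallthru
#3 andi  $r2, $r0, 9 ; 0/0/0/2/1/1
#4 slt  $r2, $r0, $r0 ; 0/0/0/2/1/1
#5 ori   $r0, $r5, 0 ; 0/0/0/2/1/1
#6 xori  $r4, $r4, 8 ; 0/0/0/2/9/1
#7 beq  $r0, $r2, L11 ; 0/0/0/2/9/1 ; →target
#8 nor  $r5, $r5, $r1 ; 0/0/0/2/9/65534
#11 addi  $r1, $r4, 14 ; 0/23/0/2/9/65534

10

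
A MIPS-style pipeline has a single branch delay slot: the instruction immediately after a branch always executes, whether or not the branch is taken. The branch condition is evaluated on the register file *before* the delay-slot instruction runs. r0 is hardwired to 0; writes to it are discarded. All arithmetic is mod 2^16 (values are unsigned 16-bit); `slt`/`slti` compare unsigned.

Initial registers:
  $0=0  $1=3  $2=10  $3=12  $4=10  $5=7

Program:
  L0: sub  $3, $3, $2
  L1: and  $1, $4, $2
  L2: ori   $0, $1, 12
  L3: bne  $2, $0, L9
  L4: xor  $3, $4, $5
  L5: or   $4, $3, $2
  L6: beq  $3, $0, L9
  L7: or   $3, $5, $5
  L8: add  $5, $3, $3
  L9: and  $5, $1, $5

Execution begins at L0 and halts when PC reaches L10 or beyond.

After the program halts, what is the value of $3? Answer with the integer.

#0 sub  $3, $3, $2 ; 0/3/10/2/10/7
#1 and  $1, $4, $2 ; 0/10/10/2/10/7
#2 ori   $0, $1, 12 ; 0/10/10/2/10/7
#3 bne  $2, $0, L9 ; 0/10/10/2/10/7 ; →target
#4 xor  $3, $4, $5 ; 0/10/10/13/10/7
#9 and  $5, $1, $5 ; 0/10/10/13/10/2

13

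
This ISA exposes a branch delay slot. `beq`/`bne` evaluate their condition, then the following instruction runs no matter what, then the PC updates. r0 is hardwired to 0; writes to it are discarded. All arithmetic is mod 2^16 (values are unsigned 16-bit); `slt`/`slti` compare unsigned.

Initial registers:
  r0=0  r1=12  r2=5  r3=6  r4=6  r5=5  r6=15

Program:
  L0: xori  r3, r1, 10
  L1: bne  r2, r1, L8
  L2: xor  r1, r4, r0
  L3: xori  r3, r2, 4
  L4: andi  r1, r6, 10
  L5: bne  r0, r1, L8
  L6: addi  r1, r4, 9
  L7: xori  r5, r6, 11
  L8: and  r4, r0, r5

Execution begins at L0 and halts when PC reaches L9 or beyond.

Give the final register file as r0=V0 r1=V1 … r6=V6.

#0 xori  r3, r1, 10 ; 0/12/5/6/6/5/15
#1 bne  r2, r1, L8 ; 0/12/5/6/6/5/15 ; →target
#2 xor  r1, r4, r0 ; 0/6/5/6/6/5/15
#8 and  r4, r0, r5 ; 0/6/5/6/0/5/15

r0=0 r1=6 r2=5 r3=6 r4=0 r5=5 r6=15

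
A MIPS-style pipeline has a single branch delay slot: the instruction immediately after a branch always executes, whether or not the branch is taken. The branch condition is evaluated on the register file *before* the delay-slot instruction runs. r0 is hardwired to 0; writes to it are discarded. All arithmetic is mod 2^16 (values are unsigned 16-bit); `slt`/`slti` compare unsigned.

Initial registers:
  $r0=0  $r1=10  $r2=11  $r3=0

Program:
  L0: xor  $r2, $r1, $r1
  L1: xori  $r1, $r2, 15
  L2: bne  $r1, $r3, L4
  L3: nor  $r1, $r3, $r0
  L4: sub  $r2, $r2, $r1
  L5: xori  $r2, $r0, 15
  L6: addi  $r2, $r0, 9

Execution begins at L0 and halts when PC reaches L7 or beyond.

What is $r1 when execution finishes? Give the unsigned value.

#0 xor  $r2, $r1, $r1 ; 0/10/0/0
#1 xori  $r1, $r2, 15 ; 0/15/0/0
#2 bne  $r1, $r3, L4 ; 0/15/0/0 ; →target
#3 nor  $r1, $r3, $r0 ; 0/65535/0/0
#4 sub  $r2, $r2, $r1 ; 0/65535/1/0
#5 xori  $r2, $r0, 15 ; 0/65535/15/0
#6 addi  $r2, $r0, 9 ; 0/65535/9/0

65535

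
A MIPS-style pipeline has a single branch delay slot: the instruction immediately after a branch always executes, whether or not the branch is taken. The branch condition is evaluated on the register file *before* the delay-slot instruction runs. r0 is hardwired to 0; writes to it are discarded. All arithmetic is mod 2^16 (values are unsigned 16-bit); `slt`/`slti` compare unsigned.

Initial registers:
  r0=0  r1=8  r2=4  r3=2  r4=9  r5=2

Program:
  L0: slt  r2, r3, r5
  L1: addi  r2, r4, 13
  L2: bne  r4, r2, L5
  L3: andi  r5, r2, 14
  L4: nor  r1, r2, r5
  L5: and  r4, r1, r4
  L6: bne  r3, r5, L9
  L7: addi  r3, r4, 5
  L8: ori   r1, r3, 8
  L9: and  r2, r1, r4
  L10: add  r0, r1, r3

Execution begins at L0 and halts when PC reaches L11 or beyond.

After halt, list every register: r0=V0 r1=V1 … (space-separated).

r0=0 r1=8 r2=8 r3=13 r4=8 r5=6

[0] slt  r2, r3, r5  →  {r0:0, r1:8, r2:0, r3:2, r4:9, r5:2}
[1] addi  r2, r4, 13  →  {r0:0, r1:8, r2:22, r3:2, r4:9, r5:2}
[2] bne  r4, r2, L5  →  {r0:0, r1:8, r2:22, r3:2, r4:9, r5:2}  ⟨branch taken⟩
[3] andi  r5, r2, 14  →  {r0:0, r1:8, r2:22, r3:2, r4:9, r5:6}
[5] and  r4, r1, r4  →  {r0:0, r1:8, r2:22, r3:2, r4:8, r5:6}
[6] bne  r3, r5, L9  →  {r0:0, r1:8, r2:22, r3:2, r4:8, r5:6}  ⟨branch taken⟩
[7] addi  r3, r4, 5  →  {r0:0, r1:8, r2:22, r3:13, r4:8, r5:6}
[9] and  r2, r1, r4  →  {r0:0, r1:8, r2:8, r3:13, r4:8, r5:6}
[10] add  r0, r1, r3  →  {r0:0, r1:8, r2:8, r3:13, r4:8, r5:6}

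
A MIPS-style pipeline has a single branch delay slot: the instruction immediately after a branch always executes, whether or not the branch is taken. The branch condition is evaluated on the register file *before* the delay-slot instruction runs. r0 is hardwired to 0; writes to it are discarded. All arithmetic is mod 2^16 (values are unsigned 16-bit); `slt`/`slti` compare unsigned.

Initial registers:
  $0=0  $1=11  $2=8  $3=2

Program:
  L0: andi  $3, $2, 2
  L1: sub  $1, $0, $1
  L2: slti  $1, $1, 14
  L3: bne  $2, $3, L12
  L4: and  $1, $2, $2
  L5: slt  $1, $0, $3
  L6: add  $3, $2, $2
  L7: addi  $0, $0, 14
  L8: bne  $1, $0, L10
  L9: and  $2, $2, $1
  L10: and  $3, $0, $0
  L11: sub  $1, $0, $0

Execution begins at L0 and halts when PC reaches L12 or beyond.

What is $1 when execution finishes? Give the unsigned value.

PC=0  andi  $3, $2, 2        | $0=0 $1=11 $2=8 $3=0
PC=1  sub  $1, $0, $1        | $0=0 $1=65525 $2=8 $3=0
PC=2  slti  $1, $1, 14       | $0=0 $1=0 $2=8 $3=0
PC=3  bne  $2, $3, L12       | $0=0 $1=0 $2=8 $3=0  [TAKEN]
PC=4  and  $1, $2, $2        | $0=0 $1=8 $2=8 $3=0

8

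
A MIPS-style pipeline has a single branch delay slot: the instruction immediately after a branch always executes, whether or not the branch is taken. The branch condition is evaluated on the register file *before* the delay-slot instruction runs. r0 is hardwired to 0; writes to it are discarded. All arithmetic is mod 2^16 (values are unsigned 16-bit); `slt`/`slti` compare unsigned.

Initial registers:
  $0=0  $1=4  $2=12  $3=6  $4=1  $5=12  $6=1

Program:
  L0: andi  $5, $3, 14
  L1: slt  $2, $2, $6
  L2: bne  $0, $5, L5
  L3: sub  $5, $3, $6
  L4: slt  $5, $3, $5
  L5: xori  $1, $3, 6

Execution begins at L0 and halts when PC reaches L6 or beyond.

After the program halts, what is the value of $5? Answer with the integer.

PC=0  andi  $5, $3, 14       | $0=0 $1=4 $2=12 $3=6 $4=1 $5=6 $6=1
PC=1  slt  $2, $2, $6        | $0=0 $1=4 $2=0 $3=6 $4=1 $5=6 $6=1
PC=2  bne  $0, $5, L5        | $0=0 $1=4 $2=0 $3=6 $4=1 $5=6 $6=1  [TAKEN]
PC=3  sub  $5, $3, $6        | $0=0 $1=4 $2=0 $3=6 $4=1 $5=5 $6=1
PC=5  xori  $1, $3, 6        | $0=0 $1=0 $2=0 $3=6 $4=1 $5=5 $6=1

5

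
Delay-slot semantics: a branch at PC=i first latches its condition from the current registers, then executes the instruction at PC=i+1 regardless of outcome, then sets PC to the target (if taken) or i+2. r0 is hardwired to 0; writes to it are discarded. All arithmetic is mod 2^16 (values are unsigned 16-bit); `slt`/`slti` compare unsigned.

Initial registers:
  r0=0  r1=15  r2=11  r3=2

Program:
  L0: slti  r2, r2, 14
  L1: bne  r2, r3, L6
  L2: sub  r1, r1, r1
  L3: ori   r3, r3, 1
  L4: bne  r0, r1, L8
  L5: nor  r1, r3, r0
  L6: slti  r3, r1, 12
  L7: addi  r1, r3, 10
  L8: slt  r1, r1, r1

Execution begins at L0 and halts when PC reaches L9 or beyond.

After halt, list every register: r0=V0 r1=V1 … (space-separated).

r0=0 r1=0 r2=1 r3=1

  step pc=0: slti  r2, r2, 14  regs=(0,15,1,2)
  step pc=1: bne  r2, r3, L6  cond=T  regs=(0,15,1,2)
  step pc=2: sub  r1, r1, r1  regs=(0,0,1,2)
  step pc=6: slti  r3, r1, 12  regs=(0,0,1,1)
  step pc=7: addi  r1, r3, 10  regs=(0,11,1,1)
  step pc=8: slt  r1, r1, r1  regs=(0,0,1,1)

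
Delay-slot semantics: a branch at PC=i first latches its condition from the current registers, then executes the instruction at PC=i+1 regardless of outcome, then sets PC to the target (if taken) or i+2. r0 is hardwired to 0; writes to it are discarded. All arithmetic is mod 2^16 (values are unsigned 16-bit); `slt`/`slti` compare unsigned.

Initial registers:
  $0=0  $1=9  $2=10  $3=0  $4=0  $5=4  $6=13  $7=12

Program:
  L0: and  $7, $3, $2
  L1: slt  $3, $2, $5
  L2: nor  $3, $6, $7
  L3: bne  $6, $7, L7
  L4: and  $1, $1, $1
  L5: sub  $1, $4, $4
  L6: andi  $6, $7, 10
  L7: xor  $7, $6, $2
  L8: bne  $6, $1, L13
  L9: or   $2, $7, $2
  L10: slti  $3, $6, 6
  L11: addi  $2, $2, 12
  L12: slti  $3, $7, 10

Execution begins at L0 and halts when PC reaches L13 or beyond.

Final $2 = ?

[0] and  $7, $3, $2  →  {$0:0, $1:9, $2:10, $3:0, $4:0, $5:4, $6:13, $7:0}
[1] slt  $3, $2, $5  →  {$0:0, $1:9, $2:10, $3:0, $4:0, $5:4, $6:13, $7:0}
[2] nor  $3, $6, $7  →  {$0:0, $1:9, $2:10, $3:65522, $4:0, $5:4, $6:13, $7:0}
[3] bne  $6, $7, L7  →  {$0:0, $1:9, $2:10, $3:65522, $4:0, $5:4, $6:13, $7:0}  ⟨branch taken⟩
[4] and  $1, $1, $1  →  {$0:0, $1:9, $2:10, $3:65522, $4:0, $5:4, $6:13, $7:0}
[7] xor  $7, $6, $2  →  {$0:0, $1:9, $2:10, $3:65522, $4:0, $5:4, $6:13, $7:7}
[8] bne  $6, $1, L13  →  {$0:0, $1:9, $2:10, $3:65522, $4:0, $5:4, $6:13, $7:7}  ⟨branch taken⟩
[9] or   $2, $7, $2  →  {$0:0, $1:9, $2:15, $3:65522, $4:0, $5:4, $6:13, $7:7}

15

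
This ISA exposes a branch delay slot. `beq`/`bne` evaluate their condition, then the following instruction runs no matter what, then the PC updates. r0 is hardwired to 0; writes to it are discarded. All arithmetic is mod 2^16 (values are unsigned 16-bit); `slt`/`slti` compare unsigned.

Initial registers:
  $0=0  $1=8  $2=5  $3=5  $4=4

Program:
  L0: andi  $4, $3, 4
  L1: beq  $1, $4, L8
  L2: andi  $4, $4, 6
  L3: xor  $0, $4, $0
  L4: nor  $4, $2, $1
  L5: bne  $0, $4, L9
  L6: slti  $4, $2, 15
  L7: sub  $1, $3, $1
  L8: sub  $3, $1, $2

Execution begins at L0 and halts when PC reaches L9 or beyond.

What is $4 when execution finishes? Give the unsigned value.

1

#0 andi  $4, $3, 4 ; 0/8/5/5/4
#1 beq  $1, $4, L8 ; 0/8/5/5/4 ; →fallthru
#2 andi  $4, $4, 6 ; 0/8/5/5/4
#3 xor  $0, $4, $0 ; 0/8/5/5/4
#4 nor  $4, $2, $1 ; 0/8/5/5/65522
#5 bne  $0, $4, L9 ; 0/8/5/5/65522 ; →target
#6 slti  $4, $2, 15 ; 0/8/5/5/1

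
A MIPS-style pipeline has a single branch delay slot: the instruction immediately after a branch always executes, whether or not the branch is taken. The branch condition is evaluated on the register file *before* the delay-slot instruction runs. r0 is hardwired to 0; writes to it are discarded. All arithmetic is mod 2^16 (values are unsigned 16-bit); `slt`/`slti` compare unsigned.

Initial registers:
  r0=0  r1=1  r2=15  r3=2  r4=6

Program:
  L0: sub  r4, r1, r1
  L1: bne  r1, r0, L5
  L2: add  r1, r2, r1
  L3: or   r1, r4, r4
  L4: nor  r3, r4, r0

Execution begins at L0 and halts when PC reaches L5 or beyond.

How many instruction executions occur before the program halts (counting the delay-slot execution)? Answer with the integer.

3

#0 sub  r4, r1, r1 ; 0/1/15/2/0
#1 bne  r1, r0, L5 ; 0/1/15/2/0 ; →target
#2 add  r1, r2, r1 ; 0/16/15/2/0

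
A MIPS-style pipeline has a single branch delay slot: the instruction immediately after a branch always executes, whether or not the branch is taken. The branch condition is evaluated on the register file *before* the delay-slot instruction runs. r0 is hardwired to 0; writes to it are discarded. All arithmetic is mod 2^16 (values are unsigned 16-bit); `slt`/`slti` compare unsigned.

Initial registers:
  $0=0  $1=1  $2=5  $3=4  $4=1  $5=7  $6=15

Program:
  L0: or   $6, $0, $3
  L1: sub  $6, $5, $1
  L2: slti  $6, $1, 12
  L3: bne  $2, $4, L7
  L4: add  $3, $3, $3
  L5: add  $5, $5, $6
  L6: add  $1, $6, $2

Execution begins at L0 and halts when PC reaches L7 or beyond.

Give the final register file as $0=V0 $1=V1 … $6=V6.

[0] or   $6, $0, $3  →  {$0:0, $1:1, $2:5, $3:4, $4:1, $5:7, $6:4}
[1] sub  $6, $5, $1  →  {$0:0, $1:1, $2:5, $3:4, $4:1, $5:7, $6:6}
[2] slti  $6, $1, 12  →  {$0:0, $1:1, $2:5, $3:4, $4:1, $5:7, $6:1}
[3] bne  $2, $4, L7  →  {$0:0, $1:1, $2:5, $3:4, $4:1, $5:7, $6:1}  ⟨branch taken⟩
[4] add  $3, $3, $3  →  {$0:0, $1:1, $2:5, $3:8, $4:1, $5:7, $6:1}

$0=0 $1=1 $2=5 $3=8 $4=1 $5=7 $6=1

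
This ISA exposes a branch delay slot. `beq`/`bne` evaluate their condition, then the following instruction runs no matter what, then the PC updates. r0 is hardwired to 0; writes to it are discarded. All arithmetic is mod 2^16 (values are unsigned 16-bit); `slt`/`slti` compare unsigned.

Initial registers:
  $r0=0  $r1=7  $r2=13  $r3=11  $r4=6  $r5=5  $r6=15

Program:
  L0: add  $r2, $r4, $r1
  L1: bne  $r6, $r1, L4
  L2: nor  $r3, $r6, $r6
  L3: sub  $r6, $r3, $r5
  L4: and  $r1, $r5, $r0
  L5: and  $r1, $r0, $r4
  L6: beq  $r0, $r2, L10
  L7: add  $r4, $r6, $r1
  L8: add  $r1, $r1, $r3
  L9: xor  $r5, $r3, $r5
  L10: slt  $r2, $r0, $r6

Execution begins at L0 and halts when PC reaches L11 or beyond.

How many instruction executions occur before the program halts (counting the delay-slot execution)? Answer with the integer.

#0 add  $r2, $r4, $r1 ; 0/7/13/11/6/5/15
#1 bne  $r6, $r1, L4 ; 0/7/13/11/6/5/15 ; →target
#2 nor  $r3, $r6, $r6 ; 0/7/13/65520/6/5/15
#4 and  $r1, $r5, $r0 ; 0/0/13/65520/6/5/15
#5 and  $r1, $r0, $r4 ; 0/0/13/65520/6/5/15
#6 beq  $r0, $r2, L10 ; 0/0/13/65520/6/5/15 ; →fallthru
#7 add  $r4, $r6, $r1 ; 0/0/13/65520/15/5/15
#8 add  $r1, $r1, $r3 ; 0/65520/13/65520/15/5/15
#9 xor  $r5, $r3, $r5 ; 0/65520/13/65520/15/65525/15
#10 slt  $r2, $r0, $r6 ; 0/65520/1/65520/15/65525/15

10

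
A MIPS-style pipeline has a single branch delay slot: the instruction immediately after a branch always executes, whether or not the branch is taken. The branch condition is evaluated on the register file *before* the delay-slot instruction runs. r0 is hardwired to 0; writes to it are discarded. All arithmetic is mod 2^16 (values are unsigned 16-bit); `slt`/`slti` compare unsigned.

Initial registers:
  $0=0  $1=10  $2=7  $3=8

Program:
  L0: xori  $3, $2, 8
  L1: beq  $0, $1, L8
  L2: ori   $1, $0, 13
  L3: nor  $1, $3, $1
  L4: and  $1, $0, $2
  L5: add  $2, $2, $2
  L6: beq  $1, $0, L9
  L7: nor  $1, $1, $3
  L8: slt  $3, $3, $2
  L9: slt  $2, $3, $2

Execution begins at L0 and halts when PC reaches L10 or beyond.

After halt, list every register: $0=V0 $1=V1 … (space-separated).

$0=0 $1=65520 $2=0 $3=15

[0] xori  $3, $2, 8  →  {$0:0, $1:10, $2:7, $3:15}
[1] beq  $0, $1, L8  →  {$0:0, $1:10, $2:7, $3:15}  ⟨branch fallthrough⟩
[2] ori   $1, $0, 13  →  {$0:0, $1:13, $2:7, $3:15}
[3] nor  $1, $3, $1  →  {$0:0, $1:65520, $2:7, $3:15}
[4] and  $1, $0, $2  →  {$0:0, $1:0, $2:7, $3:15}
[5] add  $2, $2, $2  →  {$0:0, $1:0, $2:14, $3:15}
[6] beq  $1, $0, L9  →  {$0:0, $1:0, $2:14, $3:15}  ⟨branch taken⟩
[7] nor  $1, $1, $3  →  {$0:0, $1:65520, $2:14, $3:15}
[9] slt  $2, $3, $2  →  {$0:0, $1:65520, $2:0, $3:15}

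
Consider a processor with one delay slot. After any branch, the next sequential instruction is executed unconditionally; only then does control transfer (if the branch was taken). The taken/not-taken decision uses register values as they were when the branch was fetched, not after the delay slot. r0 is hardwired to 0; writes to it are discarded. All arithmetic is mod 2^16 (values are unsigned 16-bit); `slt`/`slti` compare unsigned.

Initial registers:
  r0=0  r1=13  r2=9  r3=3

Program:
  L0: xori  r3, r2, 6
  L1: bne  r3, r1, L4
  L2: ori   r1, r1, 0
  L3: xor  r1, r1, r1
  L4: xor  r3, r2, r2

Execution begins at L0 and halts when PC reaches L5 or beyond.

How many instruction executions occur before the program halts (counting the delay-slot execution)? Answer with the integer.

  step pc=0: xori  r3, r2, 6  regs=(0,13,9,15)
  step pc=1: bne  r3, r1, L4  cond=T  regs=(0,13,9,15)
  step pc=2: ori   r1, r1, 0  regs=(0,13,9,15)
  step pc=4: xor  r3, r2, r2  regs=(0,13,9,0)

4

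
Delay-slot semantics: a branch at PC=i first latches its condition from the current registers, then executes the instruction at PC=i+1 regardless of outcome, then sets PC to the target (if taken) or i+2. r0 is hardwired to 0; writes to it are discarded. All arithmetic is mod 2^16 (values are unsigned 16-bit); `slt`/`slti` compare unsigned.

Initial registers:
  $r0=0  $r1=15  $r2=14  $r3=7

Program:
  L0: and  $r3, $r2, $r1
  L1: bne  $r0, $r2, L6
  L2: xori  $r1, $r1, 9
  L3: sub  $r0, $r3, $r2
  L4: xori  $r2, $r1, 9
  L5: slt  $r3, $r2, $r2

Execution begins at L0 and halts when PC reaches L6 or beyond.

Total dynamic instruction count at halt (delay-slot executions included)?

3

  step pc=0: and  $r3, $r2, $r1  regs=(0,15,14,14)
  step pc=1: bne  $r0, $r2, L6  cond=T  regs=(0,15,14,14)
  step pc=2: xori  $r1, $r1, 9  regs=(0,6,14,14)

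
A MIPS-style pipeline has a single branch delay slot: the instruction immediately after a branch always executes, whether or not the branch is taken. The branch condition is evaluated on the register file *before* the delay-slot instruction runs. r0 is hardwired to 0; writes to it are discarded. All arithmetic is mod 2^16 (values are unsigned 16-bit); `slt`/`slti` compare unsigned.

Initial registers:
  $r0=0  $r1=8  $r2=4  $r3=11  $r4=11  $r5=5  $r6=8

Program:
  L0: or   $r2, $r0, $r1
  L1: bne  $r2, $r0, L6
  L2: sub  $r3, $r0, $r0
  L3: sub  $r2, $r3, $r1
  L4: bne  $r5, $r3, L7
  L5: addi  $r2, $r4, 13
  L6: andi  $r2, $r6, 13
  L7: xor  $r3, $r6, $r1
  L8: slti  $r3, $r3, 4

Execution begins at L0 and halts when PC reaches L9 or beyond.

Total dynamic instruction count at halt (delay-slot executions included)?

6

[0] or   $r2, $r0, $r1  →  {$r0:0, $r1:8, $r2:8, $r3:11, $r4:11, $r5:5, $r6:8}
[1] bne  $r2, $r0, L6  →  {$r0:0, $r1:8, $r2:8, $r3:11, $r4:11, $r5:5, $r6:8}  ⟨branch taken⟩
[2] sub  $r3, $r0, $r0  →  {$r0:0, $r1:8, $r2:8, $r3:0, $r4:11, $r5:5, $r6:8}
[6] andi  $r2, $r6, 13  →  {$r0:0, $r1:8, $r2:8, $r3:0, $r4:11, $r5:5, $r6:8}
[7] xor  $r3, $r6, $r1  →  {$r0:0, $r1:8, $r2:8, $r3:0, $r4:11, $r5:5, $r6:8}
[8] slti  $r3, $r3, 4  →  {$r0:0, $r1:8, $r2:8, $r3:1, $r4:11, $r5:5, $r6:8}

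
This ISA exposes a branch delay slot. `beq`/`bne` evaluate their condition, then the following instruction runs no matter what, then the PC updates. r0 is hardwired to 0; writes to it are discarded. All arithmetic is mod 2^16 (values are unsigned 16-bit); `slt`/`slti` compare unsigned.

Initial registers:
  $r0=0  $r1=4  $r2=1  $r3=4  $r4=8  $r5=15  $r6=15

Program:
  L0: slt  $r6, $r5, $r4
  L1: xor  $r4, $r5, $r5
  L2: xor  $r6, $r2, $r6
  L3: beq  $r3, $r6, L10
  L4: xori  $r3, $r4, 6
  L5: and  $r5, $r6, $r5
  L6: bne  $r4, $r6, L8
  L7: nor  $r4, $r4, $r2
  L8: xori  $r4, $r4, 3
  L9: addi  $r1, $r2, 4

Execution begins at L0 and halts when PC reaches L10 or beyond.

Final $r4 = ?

#0 slt  $r6, $r5, $r4 ; 0/4/1/4/8/15/0
#1 xor  $r4, $r5, $r5 ; 0/4/1/4/0/15/0
#2 xor  $r6, $r2, $r6 ; 0/4/1/4/0/15/1
#3 beq  $r3, $r6, L10 ; 0/4/1/4/0/15/1 ; →fallthru
#4 xori  $r3, $r4, 6 ; 0/4/1/6/0/15/1
#5 and  $r5, $r6, $r5 ; 0/4/1/6/0/1/1
#6 bne  $r4, $r6, L8 ; 0/4/1/6/0/1/1 ; →target
#7 nor  $r4, $r4, $r2 ; 0/4/1/6/65534/1/1
#8 xori  $r4, $r4, 3 ; 0/4/1/6/65533/1/1
#9 addi  $r1, $r2, 4 ; 0/5/1/6/65533/1/1

65533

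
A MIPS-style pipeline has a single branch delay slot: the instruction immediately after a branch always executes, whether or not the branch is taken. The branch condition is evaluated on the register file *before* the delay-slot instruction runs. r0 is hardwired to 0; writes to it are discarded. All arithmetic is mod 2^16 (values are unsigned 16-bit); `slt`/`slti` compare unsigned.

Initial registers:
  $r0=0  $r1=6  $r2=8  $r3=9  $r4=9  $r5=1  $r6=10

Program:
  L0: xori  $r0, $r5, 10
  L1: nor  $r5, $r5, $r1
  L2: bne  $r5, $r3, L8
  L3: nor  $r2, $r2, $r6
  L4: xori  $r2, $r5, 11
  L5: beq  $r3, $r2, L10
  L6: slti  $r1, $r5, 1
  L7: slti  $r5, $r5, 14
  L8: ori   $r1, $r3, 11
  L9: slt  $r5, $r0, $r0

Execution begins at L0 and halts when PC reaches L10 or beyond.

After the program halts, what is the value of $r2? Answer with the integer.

65525

PC=0  xori  $r0, $r5, 10     | $r0=0 $r1=6 $r2=8 $r3=9 $r4=9 $r5=1 $r6=10
PC=1  nor  $r5, $r5, $r1     | $r0=0 $r1=6 $r2=8 $r3=9 $r4=9 $r5=65528 $r6=10
PC=2  bne  $r5, $r3, L8      | $r0=0 $r1=6 $r2=8 $r3=9 $r4=9 $r5=65528 $r6=10  [TAKEN]
PC=3  nor  $r2, $r2, $r6     | $r0=0 $r1=6 $r2=65525 $r3=9 $r4=9 $r5=65528 $r6=10
PC=8  ori   $r1, $r3, 11     | $r0=0 $r1=11 $r2=65525 $r3=9 $r4=9 $r5=65528 $r6=10
PC=9  slt  $r5, $r0, $r0     | $r0=0 $r1=11 $r2=65525 $r3=9 $r4=9 $r5=0 $r6=10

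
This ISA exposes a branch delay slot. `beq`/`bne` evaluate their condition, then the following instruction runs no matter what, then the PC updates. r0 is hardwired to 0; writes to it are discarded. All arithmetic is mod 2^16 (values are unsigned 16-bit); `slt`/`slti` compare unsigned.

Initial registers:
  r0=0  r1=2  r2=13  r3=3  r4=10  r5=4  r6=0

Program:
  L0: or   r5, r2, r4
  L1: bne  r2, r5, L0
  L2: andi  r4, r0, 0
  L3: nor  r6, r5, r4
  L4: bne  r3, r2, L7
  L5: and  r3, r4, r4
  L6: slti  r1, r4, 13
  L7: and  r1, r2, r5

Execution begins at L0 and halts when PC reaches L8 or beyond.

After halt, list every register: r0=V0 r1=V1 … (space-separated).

  step pc=0: or   r5, r2, r4  regs=(0,2,13,3,10,15,0)
  step pc=1: bne  r2, r5, L0  cond=T  regs=(0,2,13,3,10,15,0)
  step pc=2: andi  r4, r0, 0  regs=(0,2,13,3,0,15,0)
  step pc=0: or   r5, r2, r4  regs=(0,2,13,3,0,13,0)
  step pc=1: bne  r2, r5, L0  cond=F  regs=(0,2,13,3,0,13,0)
  step pc=2: andi  r4, r0, 0  regs=(0,2,13,3,0,13,0)
  step pc=3: nor  r6, r5, r4  regs=(0,2,13,3,0,13,65522)
  step pc=4: bne  r3, r2, L7  cond=T  regs=(0,2,13,3,0,13,65522)
  step pc=5: and  r3, r4, r4  regs=(0,2,13,0,0,13,65522)
  step pc=7: and  r1, r2, r5  regs=(0,13,13,0,0,13,65522)

r0=0 r1=13 r2=13 r3=0 r4=0 r5=13 r6=65522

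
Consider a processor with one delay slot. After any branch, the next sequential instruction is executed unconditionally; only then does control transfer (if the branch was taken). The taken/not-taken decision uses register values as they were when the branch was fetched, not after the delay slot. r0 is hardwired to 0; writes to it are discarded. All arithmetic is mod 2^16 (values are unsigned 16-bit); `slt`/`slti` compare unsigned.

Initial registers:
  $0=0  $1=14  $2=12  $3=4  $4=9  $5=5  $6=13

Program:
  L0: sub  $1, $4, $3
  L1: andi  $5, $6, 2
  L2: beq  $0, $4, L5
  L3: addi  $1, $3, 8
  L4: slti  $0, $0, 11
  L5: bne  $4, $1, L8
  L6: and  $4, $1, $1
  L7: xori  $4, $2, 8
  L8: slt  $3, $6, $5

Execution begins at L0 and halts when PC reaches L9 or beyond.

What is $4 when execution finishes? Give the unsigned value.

  step pc=0: sub  $1, $4, $3  regs=(0,5,12,4,9,5,13)
  step pc=1: andi  $5, $6, 2  regs=(0,5,12,4,9,0,13)
  step pc=2: beq  $0, $4, L5  cond=F  regs=(0,5,12,4,9,0,13)
  step pc=3: addi  $1, $3, 8  regs=(0,12,12,4,9,0,13)
  step pc=4: slti  $0, $0, 11  regs=(0,12,12,4,9,0,13)
  step pc=5: bne  $4, $1, L8  cond=T  regs=(0,12,12,4,9,0,13)
  step pc=6: and  $4, $1, $1  regs=(0,12,12,4,12,0,13)
  step pc=8: slt  $3, $6, $5  regs=(0,12,12,0,12,0,13)

12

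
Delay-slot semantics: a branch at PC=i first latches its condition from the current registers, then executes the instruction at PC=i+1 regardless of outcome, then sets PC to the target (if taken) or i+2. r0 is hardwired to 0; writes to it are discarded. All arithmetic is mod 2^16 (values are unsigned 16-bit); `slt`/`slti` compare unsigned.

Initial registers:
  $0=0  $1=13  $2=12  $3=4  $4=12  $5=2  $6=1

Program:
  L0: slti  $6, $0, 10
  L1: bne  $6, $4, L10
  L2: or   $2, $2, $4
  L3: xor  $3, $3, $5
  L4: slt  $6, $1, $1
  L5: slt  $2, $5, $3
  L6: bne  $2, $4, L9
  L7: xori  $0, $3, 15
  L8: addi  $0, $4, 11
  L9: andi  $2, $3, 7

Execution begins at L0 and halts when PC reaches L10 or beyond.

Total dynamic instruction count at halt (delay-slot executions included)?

3

PC=0  slti  $6, $0, 10       | $0=0 $1=13 $2=12 $3=4 $4=12 $5=2 $6=1
PC=1  bne  $6, $4, L10       | $0=0 $1=13 $2=12 $3=4 $4=12 $5=2 $6=1  [TAKEN]
PC=2  or   $2, $2, $4        | $0=0 $1=13 $2=12 $3=4 $4=12 $5=2 $6=1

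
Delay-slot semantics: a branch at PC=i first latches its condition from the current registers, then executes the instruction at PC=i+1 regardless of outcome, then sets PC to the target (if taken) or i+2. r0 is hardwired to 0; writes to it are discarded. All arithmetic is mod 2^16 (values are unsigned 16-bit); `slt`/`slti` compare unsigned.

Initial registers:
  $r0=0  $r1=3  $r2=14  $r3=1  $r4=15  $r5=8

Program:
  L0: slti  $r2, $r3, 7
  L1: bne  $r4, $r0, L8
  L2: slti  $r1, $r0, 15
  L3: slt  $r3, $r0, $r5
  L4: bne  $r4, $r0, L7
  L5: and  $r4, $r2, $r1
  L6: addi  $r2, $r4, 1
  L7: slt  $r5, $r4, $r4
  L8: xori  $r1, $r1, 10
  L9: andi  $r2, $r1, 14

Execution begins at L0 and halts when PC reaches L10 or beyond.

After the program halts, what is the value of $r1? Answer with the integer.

[0] slti  $r2, $r3, 7  →  {$r0:0, $r1:3, $r2:1, $r3:1, $r4:15, $r5:8}
[1] bne  $r4, $r0, L8  →  {$r0:0, $r1:3, $r2:1, $r3:1, $r4:15, $r5:8}  ⟨branch taken⟩
[2] slti  $r1, $r0, 15  →  {$r0:0, $r1:1, $r2:1, $r3:1, $r4:15, $r5:8}
[8] xori  $r1, $r1, 10  →  {$r0:0, $r1:11, $r2:1, $r3:1, $r4:15, $r5:8}
[9] andi  $r2, $r1, 14  →  {$r0:0, $r1:11, $r2:10, $r3:1, $r4:15, $r5:8}

11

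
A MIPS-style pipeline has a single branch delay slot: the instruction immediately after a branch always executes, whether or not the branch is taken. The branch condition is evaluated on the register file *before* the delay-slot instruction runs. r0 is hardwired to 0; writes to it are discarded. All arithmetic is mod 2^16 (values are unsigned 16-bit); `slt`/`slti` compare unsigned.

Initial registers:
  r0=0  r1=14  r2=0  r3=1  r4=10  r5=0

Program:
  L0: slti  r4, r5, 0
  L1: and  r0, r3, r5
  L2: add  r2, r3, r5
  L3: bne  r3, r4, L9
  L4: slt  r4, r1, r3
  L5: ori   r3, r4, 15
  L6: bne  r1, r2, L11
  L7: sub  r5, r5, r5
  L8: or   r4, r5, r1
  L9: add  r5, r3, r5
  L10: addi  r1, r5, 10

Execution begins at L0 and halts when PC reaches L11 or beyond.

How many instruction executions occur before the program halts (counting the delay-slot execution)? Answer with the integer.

7

  step pc=0: slti  r4, r5, 0  regs=(0,14,0,1,0,0)
  step pc=1: and  r0, r3, r5  regs=(0,14,0,1,0,0)
  step pc=2: add  r2, r3, r5  regs=(0,14,1,1,0,0)
  step pc=3: bne  r3, r4, L9  cond=T  regs=(0,14,1,1,0,0)
  step pc=4: slt  r4, r1, r3  regs=(0,14,1,1,0,0)
  step pc=9: add  r5, r3, r5  regs=(0,14,1,1,0,1)
  step pc=10: addi  r1, r5, 10  regs=(0,11,1,1,0,1)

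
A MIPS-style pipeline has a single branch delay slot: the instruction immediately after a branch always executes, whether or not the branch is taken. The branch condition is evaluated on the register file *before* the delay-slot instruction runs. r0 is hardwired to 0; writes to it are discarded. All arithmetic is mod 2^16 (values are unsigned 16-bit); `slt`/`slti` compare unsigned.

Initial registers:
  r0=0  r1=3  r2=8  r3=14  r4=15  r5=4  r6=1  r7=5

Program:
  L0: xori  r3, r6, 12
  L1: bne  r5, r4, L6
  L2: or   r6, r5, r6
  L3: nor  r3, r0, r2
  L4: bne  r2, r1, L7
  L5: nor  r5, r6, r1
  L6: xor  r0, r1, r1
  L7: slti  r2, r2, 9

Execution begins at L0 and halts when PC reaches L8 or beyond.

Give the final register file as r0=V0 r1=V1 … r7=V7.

r0=0 r1=3 r2=1 r3=13 r4=15 r5=4 r6=5 r7=5

#0 xori  r3, r6, 12 ; 0/3/8/13/15/4/1/5
#1 bne  r5, r4, L6 ; 0/3/8/13/15/4/1/5 ; →target
#2 or   r6, r5, r6 ; 0/3/8/13/15/4/5/5
#6 xor  r0, r1, r1 ; 0/3/8/13/15/4/5/5
#7 slti  r2, r2, 9 ; 0/3/1/13/15/4/5/5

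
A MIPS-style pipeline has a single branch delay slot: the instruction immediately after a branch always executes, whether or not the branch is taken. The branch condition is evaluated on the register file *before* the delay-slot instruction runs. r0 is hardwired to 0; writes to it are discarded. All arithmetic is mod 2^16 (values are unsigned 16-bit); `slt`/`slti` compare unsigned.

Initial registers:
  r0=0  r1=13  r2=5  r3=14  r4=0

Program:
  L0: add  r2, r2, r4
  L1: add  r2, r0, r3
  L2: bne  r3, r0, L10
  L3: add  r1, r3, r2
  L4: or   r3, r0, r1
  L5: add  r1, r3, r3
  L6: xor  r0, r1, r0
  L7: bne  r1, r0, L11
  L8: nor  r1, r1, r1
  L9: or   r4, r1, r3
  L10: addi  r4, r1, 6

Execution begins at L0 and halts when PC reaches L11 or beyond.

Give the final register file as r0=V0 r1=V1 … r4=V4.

r0=0 r1=28 r2=14 r3=14 r4=34

PC=0  add  r2, r2, r4        | r0=0 r1=13 r2=5 r3=14 r4=0
PC=1  add  r2, r0, r3        | r0=0 r1=13 r2=14 r3=14 r4=0
PC=2  bne  r3, r0, L10       | r0=0 r1=13 r2=14 r3=14 r4=0  [TAKEN]
PC=3  add  r1, r3, r2        | r0=0 r1=28 r2=14 r3=14 r4=0
PC=10 addi  r4, r1, 6        | r0=0 r1=28 r2=14 r3=14 r4=34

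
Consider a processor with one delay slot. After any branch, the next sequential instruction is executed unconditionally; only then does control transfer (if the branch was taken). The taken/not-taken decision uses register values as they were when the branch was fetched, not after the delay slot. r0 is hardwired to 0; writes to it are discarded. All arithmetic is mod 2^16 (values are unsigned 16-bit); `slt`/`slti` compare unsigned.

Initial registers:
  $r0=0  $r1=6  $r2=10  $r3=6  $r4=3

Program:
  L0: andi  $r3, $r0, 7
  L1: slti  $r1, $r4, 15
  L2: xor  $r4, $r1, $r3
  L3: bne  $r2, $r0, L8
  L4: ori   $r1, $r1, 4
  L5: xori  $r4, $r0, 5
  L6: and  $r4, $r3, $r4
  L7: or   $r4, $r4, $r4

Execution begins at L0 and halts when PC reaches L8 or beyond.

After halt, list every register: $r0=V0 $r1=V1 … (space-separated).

$r0=0 $r1=5 $r2=10 $r3=0 $r4=1

#0 andi  $r3, $r0, 7 ; 0/6/10/0/3
#1 slti  $r1, $r4, 15 ; 0/1/10/0/3
#2 xor  $r4, $r1, $r3 ; 0/1/10/0/1
#3 bne  $r2, $r0, L8 ; 0/1/10/0/1 ; →target
#4 ori   $r1, $r1, 4 ; 0/5/10/0/1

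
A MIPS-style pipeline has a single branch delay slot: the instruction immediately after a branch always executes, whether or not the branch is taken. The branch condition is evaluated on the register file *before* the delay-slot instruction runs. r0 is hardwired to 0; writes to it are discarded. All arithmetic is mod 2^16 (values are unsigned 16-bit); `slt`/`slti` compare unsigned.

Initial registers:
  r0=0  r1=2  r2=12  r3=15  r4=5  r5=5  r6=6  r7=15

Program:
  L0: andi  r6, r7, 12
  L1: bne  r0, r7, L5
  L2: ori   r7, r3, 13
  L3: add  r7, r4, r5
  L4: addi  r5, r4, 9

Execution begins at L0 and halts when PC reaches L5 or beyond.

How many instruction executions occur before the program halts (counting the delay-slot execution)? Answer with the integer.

3

[0] andi  r6, r7, 12  →  {r0:0, r1:2, r2:12, r3:15, r4:5, r5:5, r6:12, r7:15}
[1] bne  r0, r7, L5  →  {r0:0, r1:2, r2:12, r3:15, r4:5, r5:5, r6:12, r7:15}  ⟨branch taken⟩
[2] ori   r7, r3, 13  →  {r0:0, r1:2, r2:12, r3:15, r4:5, r5:5, r6:12, r7:15}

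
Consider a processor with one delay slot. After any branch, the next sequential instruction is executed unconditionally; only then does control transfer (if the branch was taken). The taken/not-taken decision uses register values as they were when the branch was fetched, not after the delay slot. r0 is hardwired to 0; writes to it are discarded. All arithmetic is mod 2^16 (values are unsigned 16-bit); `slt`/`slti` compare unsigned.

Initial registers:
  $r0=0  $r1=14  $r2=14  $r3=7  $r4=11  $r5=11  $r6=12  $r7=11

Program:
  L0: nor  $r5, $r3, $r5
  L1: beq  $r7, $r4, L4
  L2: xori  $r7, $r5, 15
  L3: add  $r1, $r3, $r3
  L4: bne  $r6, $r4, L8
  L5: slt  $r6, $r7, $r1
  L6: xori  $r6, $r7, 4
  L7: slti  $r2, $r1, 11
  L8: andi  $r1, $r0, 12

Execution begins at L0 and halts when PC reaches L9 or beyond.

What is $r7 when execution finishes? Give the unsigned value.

[0] nor  $r5, $r3, $r5  →  {$r0:0, $r1:14, $r2:14, $r3:7, $r4:11, $r5:65520, $r6:12, $r7:11}
[1] beq  $r7, $r4, L4  →  {$r0:0, $r1:14, $r2:14, $r3:7, $r4:11, $r5:65520, $r6:12, $r7:11}  ⟨branch taken⟩
[2] xori  $r7, $r5, 15  →  {$r0:0, $r1:14, $r2:14, $r3:7, $r4:11, $r5:65520, $r6:12, $r7:65535}
[4] bne  $r6, $r4, L8  →  {$r0:0, $r1:14, $r2:14, $r3:7, $r4:11, $r5:65520, $r6:12, $r7:65535}  ⟨branch taken⟩
[5] slt  $r6, $r7, $r1  →  {$r0:0, $r1:14, $r2:14, $r3:7, $r4:11, $r5:65520, $r6:0, $r7:65535}
[8] andi  $r1, $r0, 12  →  {$r0:0, $r1:0, $r2:14, $r3:7, $r4:11, $r5:65520, $r6:0, $r7:65535}

65535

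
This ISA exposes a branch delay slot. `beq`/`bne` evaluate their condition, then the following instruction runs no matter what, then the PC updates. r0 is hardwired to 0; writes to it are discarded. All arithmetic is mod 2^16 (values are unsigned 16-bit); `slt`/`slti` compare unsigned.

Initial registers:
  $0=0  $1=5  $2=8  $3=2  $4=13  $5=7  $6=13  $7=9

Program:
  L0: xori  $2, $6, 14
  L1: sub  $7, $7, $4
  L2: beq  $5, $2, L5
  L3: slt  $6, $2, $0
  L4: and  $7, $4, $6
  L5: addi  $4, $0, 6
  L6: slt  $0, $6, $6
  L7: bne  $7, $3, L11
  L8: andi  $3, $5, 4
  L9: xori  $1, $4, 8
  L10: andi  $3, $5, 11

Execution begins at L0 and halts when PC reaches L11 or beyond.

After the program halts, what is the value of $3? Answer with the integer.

[0] xori  $2, $6, 14  →  {$0:0, $1:5, $2:3, $3:2, $4:13, $5:7, $6:13, $7:9}
[1] sub  $7, $7, $4  →  {$0:0, $1:5, $2:3, $3:2, $4:13, $5:7, $6:13, $7:65532}
[2] beq  $5, $2, L5  →  {$0:0, $1:5, $2:3, $3:2, $4:13, $5:7, $6:13, $7:65532}  ⟨branch fallthrough⟩
[3] slt  $6, $2, $0  →  {$0:0, $1:5, $2:3, $3:2, $4:13, $5:7, $6:0, $7:65532}
[4] and  $7, $4, $6  →  {$0:0, $1:5, $2:3, $3:2, $4:13, $5:7, $6:0, $7:0}
[5] addi  $4, $0, 6  →  {$0:0, $1:5, $2:3, $3:2, $4:6, $5:7, $6:0, $7:0}
[6] slt  $0, $6, $6  →  {$0:0, $1:5, $2:3, $3:2, $4:6, $5:7, $6:0, $7:0}
[7] bne  $7, $3, L11  →  {$0:0, $1:5, $2:3, $3:2, $4:6, $5:7, $6:0, $7:0}  ⟨branch taken⟩
[8] andi  $3, $5, 4  →  {$0:0, $1:5, $2:3, $3:4, $4:6, $5:7, $6:0, $7:0}

4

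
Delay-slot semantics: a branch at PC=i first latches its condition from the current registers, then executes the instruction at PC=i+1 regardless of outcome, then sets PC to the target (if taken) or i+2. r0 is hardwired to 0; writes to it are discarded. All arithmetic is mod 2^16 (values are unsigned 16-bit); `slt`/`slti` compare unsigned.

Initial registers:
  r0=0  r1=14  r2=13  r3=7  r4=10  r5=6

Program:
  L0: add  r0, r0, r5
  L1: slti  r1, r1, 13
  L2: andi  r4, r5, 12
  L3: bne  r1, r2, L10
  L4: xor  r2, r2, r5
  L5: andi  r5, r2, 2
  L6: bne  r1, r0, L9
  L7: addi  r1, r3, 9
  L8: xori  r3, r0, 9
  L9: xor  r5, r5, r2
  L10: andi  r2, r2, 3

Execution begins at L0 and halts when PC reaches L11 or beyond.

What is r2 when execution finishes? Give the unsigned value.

3

#0 add  r0, r0, r5 ; 0/14/13/7/10/6
#1 slti  r1, r1, 13 ; 0/0/13/7/10/6
#2 andi  r4, r5, 12 ; 0/0/13/7/4/6
#3 bne  r1, r2, L10 ; 0/0/13/7/4/6 ; →target
#4 xor  r2, r2, r5 ; 0/0/11/7/4/6
#10 andi  r2, r2, 3 ; 0/0/3/7/4/6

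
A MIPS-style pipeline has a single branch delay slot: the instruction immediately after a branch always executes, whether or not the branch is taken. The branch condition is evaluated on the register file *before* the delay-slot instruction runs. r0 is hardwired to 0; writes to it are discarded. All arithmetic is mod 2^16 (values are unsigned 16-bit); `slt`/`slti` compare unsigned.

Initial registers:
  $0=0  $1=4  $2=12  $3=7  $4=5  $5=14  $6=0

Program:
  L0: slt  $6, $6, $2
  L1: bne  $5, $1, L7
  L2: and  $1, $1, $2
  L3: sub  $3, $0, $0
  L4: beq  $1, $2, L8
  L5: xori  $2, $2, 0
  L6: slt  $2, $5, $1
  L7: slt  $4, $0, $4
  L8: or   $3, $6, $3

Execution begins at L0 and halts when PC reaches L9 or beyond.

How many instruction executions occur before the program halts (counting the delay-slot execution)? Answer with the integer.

  step pc=0: slt  $6, $6, $2  regs=(0,4,12,7,5,14,1)
  step pc=1: bne  $5, $1, L7  cond=T  regs=(0,4,12,7,5,14,1)
  step pc=2: and  $1, $1, $2  regs=(0,4,12,7,5,14,1)
  step pc=7: slt  $4, $0, $4  regs=(0,4,12,7,1,14,1)
  step pc=8: or   $3, $6, $3  regs=(0,4,12,7,1,14,1)

5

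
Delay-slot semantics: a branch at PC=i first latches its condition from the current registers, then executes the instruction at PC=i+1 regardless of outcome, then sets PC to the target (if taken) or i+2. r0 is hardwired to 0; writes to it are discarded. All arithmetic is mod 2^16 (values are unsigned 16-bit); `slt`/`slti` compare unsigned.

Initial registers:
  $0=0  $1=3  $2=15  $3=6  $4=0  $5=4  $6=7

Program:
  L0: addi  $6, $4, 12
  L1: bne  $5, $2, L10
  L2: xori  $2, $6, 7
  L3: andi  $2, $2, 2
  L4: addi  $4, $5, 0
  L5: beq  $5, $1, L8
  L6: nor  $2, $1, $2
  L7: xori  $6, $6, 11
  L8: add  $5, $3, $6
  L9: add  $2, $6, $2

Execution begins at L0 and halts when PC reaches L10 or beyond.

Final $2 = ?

11

#0 addi  $6, $4, 12 ; 0/3/15/6/0/4/12
#1 bne  $5, $2, L10 ; 0/3/15/6/0/4/12 ; →target
#2 xori  $2, $6, 7 ; 0/3/11/6/0/4/12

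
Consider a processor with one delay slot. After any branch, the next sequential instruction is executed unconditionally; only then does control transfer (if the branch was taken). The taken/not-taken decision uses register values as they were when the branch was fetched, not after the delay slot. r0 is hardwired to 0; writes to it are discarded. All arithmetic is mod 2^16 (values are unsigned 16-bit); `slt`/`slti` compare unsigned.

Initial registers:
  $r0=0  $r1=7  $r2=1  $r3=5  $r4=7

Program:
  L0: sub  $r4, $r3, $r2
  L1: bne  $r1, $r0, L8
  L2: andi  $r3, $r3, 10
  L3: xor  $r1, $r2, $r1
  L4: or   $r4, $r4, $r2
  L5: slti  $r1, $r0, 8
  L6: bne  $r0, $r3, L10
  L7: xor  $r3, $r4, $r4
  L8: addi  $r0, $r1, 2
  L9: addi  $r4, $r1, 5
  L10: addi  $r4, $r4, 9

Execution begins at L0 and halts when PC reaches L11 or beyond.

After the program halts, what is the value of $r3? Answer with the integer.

  step pc=0: sub  $r4, $r3, $r2  regs=(0,7,1,5,4)
  step pc=1: bne  $r1, $r0, L8  cond=T  regs=(0,7,1,5,4)
  step pc=2: andi  $r3, $r3, 10  regs=(0,7,1,0,4)
  step pc=8: addi  $r0, $r1, 2  regs=(0,7,1,0,4)
  step pc=9: addi  $r4, $r1, 5  regs=(0,7,1,0,12)
  step pc=10: addi  $r4, $r4, 9  regs=(0,7,1,0,21)

0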